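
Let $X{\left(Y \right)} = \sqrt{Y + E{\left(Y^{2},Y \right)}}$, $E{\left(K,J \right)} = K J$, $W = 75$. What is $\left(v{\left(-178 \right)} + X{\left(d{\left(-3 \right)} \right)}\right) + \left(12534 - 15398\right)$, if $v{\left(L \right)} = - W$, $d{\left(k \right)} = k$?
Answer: $-2939 + i \sqrt{30} \approx -2939.0 + 5.4772 i$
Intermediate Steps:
$E{\left(K,J \right)} = J K$
$v{\left(L \right)} = -75$ ($v{\left(L \right)} = \left(-1\right) 75 = -75$)
$X{\left(Y \right)} = \sqrt{Y + Y^{3}}$ ($X{\left(Y \right)} = \sqrt{Y + Y Y^{2}} = \sqrt{Y + Y^{3}}$)
$\left(v{\left(-178 \right)} + X{\left(d{\left(-3 \right)} \right)}\right) + \left(12534 - 15398\right) = \left(-75 + \sqrt{-3 + \left(-3\right)^{3}}\right) + \left(12534 - 15398\right) = \left(-75 + \sqrt{-3 - 27}\right) - 2864 = \left(-75 + \sqrt{-30}\right) - 2864 = \left(-75 + i \sqrt{30}\right) - 2864 = -2939 + i \sqrt{30}$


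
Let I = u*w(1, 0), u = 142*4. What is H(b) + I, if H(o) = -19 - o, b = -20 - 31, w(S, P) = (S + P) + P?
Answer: 600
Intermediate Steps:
w(S, P) = S + 2*P (w(S, P) = (P + S) + P = S + 2*P)
b = -51
u = 568
I = 568 (I = 568*(1 + 2*0) = 568*(1 + 0) = 568*1 = 568)
H(b) + I = (-19 - 1*(-51)) + 568 = (-19 + 51) + 568 = 32 + 568 = 600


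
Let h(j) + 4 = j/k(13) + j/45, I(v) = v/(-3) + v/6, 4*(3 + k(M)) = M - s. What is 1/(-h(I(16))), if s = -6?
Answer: 945/5276 ≈ 0.17911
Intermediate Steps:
k(M) = -3/2 + M/4 (k(M) = -3 + (M - 1*(-6))/4 = -3 + (M + 6)/4 = -3 + (6 + M)/4 = -3 + (3/2 + M/4) = -3/2 + M/4)
I(v) = -v/6 (I(v) = v*(-⅓) + v*(⅙) = -v/3 + v/6 = -v/6)
h(j) = -4 + 187*j/315 (h(j) = -4 + (j/(-3/2 + (¼)*13) + j/45) = -4 + (j/(-3/2 + 13/4) + j*(1/45)) = -4 + (j/(7/4) + j/45) = -4 + (j*(4/7) + j/45) = -4 + (4*j/7 + j/45) = -4 + 187*j/315)
1/(-h(I(16))) = 1/(-(-4 + 187*(-⅙*16)/315)) = 1/(-(-4 + (187/315)*(-8/3))) = 1/(-(-4 - 1496/945)) = 1/(-1*(-5276/945)) = 1/(5276/945) = 945/5276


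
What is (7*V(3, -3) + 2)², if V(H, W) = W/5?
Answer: 121/25 ≈ 4.8400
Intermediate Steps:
V(H, W) = W/5 (V(H, W) = W*(⅕) = W/5)
(7*V(3, -3) + 2)² = (7*((⅕)*(-3)) + 2)² = (7*(-⅗) + 2)² = (-21/5 + 2)² = (-11/5)² = 121/25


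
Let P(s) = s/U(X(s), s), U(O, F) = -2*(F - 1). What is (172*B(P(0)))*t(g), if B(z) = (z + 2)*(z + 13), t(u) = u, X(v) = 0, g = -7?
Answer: -31304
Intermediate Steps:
U(O, F) = 2 - 2*F (U(O, F) = -2*(-1 + F) = 2 - 2*F)
P(s) = s/(2 - 2*s)
B(z) = (2 + z)*(13 + z)
(172*B(P(0)))*t(g) = (172*(26 + (-1*0/(-2 + 2*0))**2 + 15*(-1*0/(-2 + 2*0))))*(-7) = (172*(26 + (-1*0/(-2 + 0))**2 + 15*(-1*0/(-2 + 0))))*(-7) = (172*(26 + (-1*0/(-2))**2 + 15*(-1*0/(-2))))*(-7) = (172*(26 + (-1*0*(-1/2))**2 + 15*(-1*0*(-1/2))))*(-7) = (172*(26 + 0**2 + 15*0))*(-7) = (172*(26 + 0 + 0))*(-7) = (172*26)*(-7) = 4472*(-7) = -31304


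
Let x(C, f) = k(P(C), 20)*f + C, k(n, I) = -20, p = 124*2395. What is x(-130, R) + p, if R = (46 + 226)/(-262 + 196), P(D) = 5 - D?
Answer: 9798770/33 ≈ 2.9693e+5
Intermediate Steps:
p = 296980
R = -136/33 (R = 272/(-66) = 272*(-1/66) = -136/33 ≈ -4.1212)
x(C, f) = C - 20*f (x(C, f) = -20*f + C = C - 20*f)
x(-130, R) + p = (-130 - 20*(-136/33)) + 296980 = (-130 + 2720/33) + 296980 = -1570/33 + 296980 = 9798770/33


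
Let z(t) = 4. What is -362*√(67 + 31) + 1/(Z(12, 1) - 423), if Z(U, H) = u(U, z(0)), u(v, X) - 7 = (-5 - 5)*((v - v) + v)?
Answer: -1/536 - 2534*√2 ≈ -3583.6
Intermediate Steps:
u(v, X) = 7 - 10*v (u(v, X) = 7 + (-5 - 5)*((v - v) + v) = 7 - 10*(0 + v) = 7 - 10*v)
Z(U, H) = 7 - 10*U
-362*√(67 + 31) + 1/(Z(12, 1) - 423) = -362*√(67 + 31) + 1/((7 - 10*12) - 423) = -2534*√2 + 1/((7 - 120) - 423) = -2534*√2 + 1/(-113 - 423) = -2534*√2 + 1/(-536) = -2534*√2 - 1/536 = -1/536 - 2534*√2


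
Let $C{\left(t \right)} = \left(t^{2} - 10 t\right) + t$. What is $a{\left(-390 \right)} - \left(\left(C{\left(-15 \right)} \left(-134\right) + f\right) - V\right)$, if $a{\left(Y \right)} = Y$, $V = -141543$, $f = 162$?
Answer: $-93855$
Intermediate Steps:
$C{\left(t \right)} = t^{2} - 9 t$
$a{\left(-390 \right)} - \left(\left(C{\left(-15 \right)} \left(-134\right) + f\right) - V\right) = -390 - \left(\left(- 15 \left(-9 - 15\right) \left(-134\right) + 162\right) - -141543\right) = -390 - \left(\left(\left(-15\right) \left(-24\right) \left(-134\right) + 162\right) + 141543\right) = -390 - \left(\left(360 \left(-134\right) + 162\right) + 141543\right) = -390 - \left(\left(-48240 + 162\right) + 141543\right) = -390 - \left(-48078 + 141543\right) = -390 - 93465 = -93855$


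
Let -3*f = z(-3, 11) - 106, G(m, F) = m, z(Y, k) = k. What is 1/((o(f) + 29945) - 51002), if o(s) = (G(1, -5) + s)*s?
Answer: -9/180203 ≈ -4.9944e-5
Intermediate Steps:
f = 95/3 (f = -(11 - 106)/3 = -⅓*(-95) = 95/3 ≈ 31.667)
o(s) = s*(1 + s) (o(s) = (1 + s)*s = s*(1 + s))
1/((o(f) + 29945) - 51002) = 1/((95*(1 + 95/3)/3 + 29945) - 51002) = 1/(((95/3)*(98/3) + 29945) - 51002) = 1/((9310/9 + 29945) - 51002) = 1/(278815/9 - 51002) = 1/(-180203/9) = -9/180203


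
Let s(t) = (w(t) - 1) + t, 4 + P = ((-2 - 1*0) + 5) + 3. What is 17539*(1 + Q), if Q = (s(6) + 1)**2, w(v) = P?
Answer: 1140035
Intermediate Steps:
P = 2 (P = -4 + (((-2 - 1*0) + 5) + 3) = -4 + (((-2 + 0) + 5) + 3) = -4 + ((-2 + 5) + 3) = -4 + (3 + 3) = -4 + 6 = 2)
w(v) = 2
s(t) = 1 + t (s(t) = (2 - 1) + t = 1 + t)
Q = 64 (Q = ((1 + 6) + 1)**2 = (7 + 1)**2 = 8**2 = 64)
17539*(1 + Q) = 17539*(1 + 64) = 17539*65 = 1140035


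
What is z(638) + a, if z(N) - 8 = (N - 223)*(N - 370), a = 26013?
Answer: 137241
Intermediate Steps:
z(N) = 8 + (-370 + N)*(-223 + N) (z(N) = 8 + (N - 223)*(N - 370) = 8 + (-223 + N)*(-370 + N) = 8 + (-370 + N)*(-223 + N))
z(638) + a = (82518 + 638² - 593*638) + 26013 = (82518 + 407044 - 378334) + 26013 = 111228 + 26013 = 137241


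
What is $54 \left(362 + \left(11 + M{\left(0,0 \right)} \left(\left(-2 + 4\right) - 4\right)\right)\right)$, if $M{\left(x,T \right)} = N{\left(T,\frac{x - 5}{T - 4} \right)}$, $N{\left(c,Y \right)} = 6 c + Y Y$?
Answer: $\frac{79893}{4} \approx 19973.0$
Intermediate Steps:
$N{\left(c,Y \right)} = Y^{2} + 6 c$ ($N{\left(c,Y \right)} = 6 c + Y^{2} = Y^{2} + 6 c$)
$M{\left(x,T \right)} = 6 T + \frac{\left(-5 + x\right)^{2}}{\left(-4 + T\right)^{2}}$ ($M{\left(x,T \right)} = \left(\frac{x - 5}{T - 4}\right)^{2} + 6 T = \left(\frac{-5 + x}{-4 + T}\right)^{2} + 6 T = \frac{\left(-5 + x\right)^{2}}{\left(-4 + T\right)^{2}} + 6 T = 6 T + \frac{\left(-5 + x\right)^{2}}{\left(-4 + T\right)^{2}}$)
$54 \left(362 + \left(11 + M{\left(0,0 \right)} \left(\left(-2 + 4\right) - 4\right)\right)\right) = 54 \left(362 + \left(11 + \left(6 \cdot 0 + \frac{\left(-5 + 0\right)^{2}}{\left(-4 + 0\right)^{2}}\right) \left(\left(-2 + 4\right) - 4\right)\right)\right) = 54 \left(362 + \left(11 + \left(0 + \frac{\left(-5\right)^{2}}{16}\right) \left(2 - 4\right)\right)\right) = 54 \left(362 + \left(11 + \left(0 + 25 \cdot \frac{1}{16}\right) \left(-2\right)\right)\right) = 54 \left(362 + \left(11 + \left(0 + \frac{25}{16}\right) \left(-2\right)\right)\right) = 54 \left(362 + \left(11 + \frac{25}{16} \left(-2\right)\right)\right) = 54 \left(362 + \left(11 - \frac{25}{8}\right)\right) = 54 \left(362 + \frac{63}{8}\right) = 54 \cdot \frac{2959}{8} = \frac{79893}{4}$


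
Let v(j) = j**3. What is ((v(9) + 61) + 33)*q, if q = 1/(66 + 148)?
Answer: 823/214 ≈ 3.8458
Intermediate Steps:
q = 1/214 ≈ 0.0046729
((v(9) + 61) + 33)*q = ((9**3 + 61) + 33)*(1/214) = ((729 + 61) + 33)*(1/214) = (790 + 33)*(1/214) = 823*(1/214) = 823/214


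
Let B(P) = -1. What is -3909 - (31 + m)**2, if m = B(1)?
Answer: -4809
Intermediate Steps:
m = -1
-3909 - (31 + m)**2 = -3909 - (31 - 1)**2 = -3909 - 1*30**2 = -3909 - 1*900 = -3909 - 900 = -4809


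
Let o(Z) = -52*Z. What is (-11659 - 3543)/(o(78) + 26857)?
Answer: -15202/22801 ≈ -0.66673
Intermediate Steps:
(-11659 - 3543)/(o(78) + 26857) = (-11659 - 3543)/(-52*78 + 26857) = -15202/(-4056 + 26857) = -15202/22801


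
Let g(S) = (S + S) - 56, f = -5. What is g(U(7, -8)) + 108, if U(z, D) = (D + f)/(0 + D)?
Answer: 221/4 ≈ 55.250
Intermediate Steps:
U(z, D) = (-5 + D)/D (U(z, D) = (D - 5)/(0 + D) = (-5 + D)/D)
g(S) = -56 + 2*S (g(S) = 2*S - 56 = -56 + 2*S)
g(U(7, -8)) + 108 = (-56 + 2*((-5 - 8)/(-8))) + 108 = (-56 + 2*(-⅛*(-13))) + 108 = (-56 + 2*(13/8)) + 108 = (-56 + 13/4) + 108 = -211/4 + 108 = 221/4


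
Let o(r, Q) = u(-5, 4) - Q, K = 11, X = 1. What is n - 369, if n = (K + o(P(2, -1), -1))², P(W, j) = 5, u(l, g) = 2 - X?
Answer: -200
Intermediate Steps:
u(l, g) = 1 (u(l, g) = 2 - 1*1 = 2 - 1 = 1)
o(r, Q) = 1 - Q
n = 169 (n = (11 + (1 - 1*(-1)))² = (11 + (1 + 1))² = (11 + 2)² = 13² = 169)
n - 369 = 169 - 369 = -200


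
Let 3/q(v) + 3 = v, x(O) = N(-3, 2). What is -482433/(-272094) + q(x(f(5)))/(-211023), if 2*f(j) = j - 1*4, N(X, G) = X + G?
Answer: 22623258451/12759576036 ≈ 1.7730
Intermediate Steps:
N(X, G) = G + X
f(j) = -2 + j/2 (f(j) = (j - 1*4)/2 = (j - 4)/2 = (-4 + j)/2 = -2 + j/2)
x(O) = -1 (x(O) = 2 - 3 = -1)
q(v) = 3/(-3 + v)
-482433/(-272094) + q(x(f(5)))/(-211023) = -482433/(-272094) + (3/(-3 - 1))/(-211023) = -482433*(-1/272094) + (3/(-4))*(-1/211023) = 160811/90698 + (3*(-¼))*(-1/211023) = 160811/90698 - ¾*(-1/211023) = 160811/90698 + 1/281364 = 22623258451/12759576036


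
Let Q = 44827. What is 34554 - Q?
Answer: -10273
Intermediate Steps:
34554 - Q = 34554 - 1*44827 = 34554 - 44827 = -10273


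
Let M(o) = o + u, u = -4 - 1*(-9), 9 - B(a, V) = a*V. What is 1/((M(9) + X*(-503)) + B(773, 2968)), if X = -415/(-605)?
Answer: -121/277644910 ≈ -4.3581e-7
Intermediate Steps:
B(a, V) = 9 - V*a (B(a, V) = 9 - a*V = 9 - V*a)
u = 5 (u = -4 + 9 = 5)
M(o) = 5 + o (M(o) = o + 5 = 5 + o)
X = 83/121 (X = -415*(-1/605) = 83/121 ≈ 0.68595)
1/((M(9) + X*(-503)) + B(773, 2968)) = 1/(((5 + 9) + (83/121)*(-503)) + (9 - 1*2968*773)) = 1/((14 - 41749/121) + (9 - 2294264)) = 1/(-40055/121 - 2294255) = 1/(-277644910/121) = -121/277644910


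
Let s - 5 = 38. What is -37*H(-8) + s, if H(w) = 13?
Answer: -438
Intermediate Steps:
s = 43 (s = 5 + 38 = 43)
-37*H(-8) + s = -37*13 + 43 = -481 + 43 = -438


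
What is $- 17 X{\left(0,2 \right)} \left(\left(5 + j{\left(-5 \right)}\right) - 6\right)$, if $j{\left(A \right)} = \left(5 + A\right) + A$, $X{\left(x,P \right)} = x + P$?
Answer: $204$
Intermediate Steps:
$X{\left(x,P \right)} = P + x$
$j{\left(A \right)} = 5 + 2 A$
$- 17 X{\left(0,2 \right)} \left(\left(5 + j{\left(-5 \right)}\right) - 6\right) = - 17 \left(2 + 0\right) \left(\left(5 + \left(5 + 2 \left(-5\right)\right)\right) - 6\right) = \left(-17\right) 2 \left(\left(5 + \left(5 - 10\right)\right) - 6\right) = - 34 \left(\left(5 - 5\right) - 6\right) = - 34 \left(0 - 6\right) = \left(-34\right) \left(-6\right) = 204$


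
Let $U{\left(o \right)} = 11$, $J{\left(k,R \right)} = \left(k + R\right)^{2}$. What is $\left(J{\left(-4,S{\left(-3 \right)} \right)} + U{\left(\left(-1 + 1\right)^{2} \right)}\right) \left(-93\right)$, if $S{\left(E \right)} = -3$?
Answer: $-5580$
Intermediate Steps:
$J{\left(k,R \right)} = \left(R + k\right)^{2}$
$\left(J{\left(-4,S{\left(-3 \right)} \right)} + U{\left(\left(-1 + 1\right)^{2} \right)}\right) \left(-93\right) = \left(\left(-3 - 4\right)^{2} + 11\right) \left(-93\right) = \left(\left(-7\right)^{2} + 11\right) \left(-93\right) = \left(49 + 11\right) \left(-93\right) = 60 \left(-93\right) = -5580$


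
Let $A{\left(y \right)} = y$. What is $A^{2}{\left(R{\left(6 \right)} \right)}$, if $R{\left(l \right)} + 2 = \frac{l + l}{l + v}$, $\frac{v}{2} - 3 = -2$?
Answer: $\frac{1}{4} \approx 0.25$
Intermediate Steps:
$v = 2$ ($v = 6 + 2 \left(-2\right) = 6 - 4 = 2$)
$R{\left(l \right)} = -2 + \frac{2 l}{2 + l}$ ($R{\left(l \right)} = -2 + \frac{l + l}{l + 2} = -2 + \frac{2 l}{2 + l}$)
$A^{2}{\left(R{\left(6 \right)} \right)} = \left(- \frac{4}{2 + 6}\right)^{2} = \left(- \frac{4}{8}\right)^{2} = \left(\left(-4\right) \frac{1}{8}\right)^{2} = \left(- \frac{1}{2}\right)^{2} = \frac{1}{4}$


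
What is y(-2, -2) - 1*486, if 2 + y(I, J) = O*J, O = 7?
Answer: -502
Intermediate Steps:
y(I, J) = -2 + 7*J
y(-2, -2) - 1*486 = (-2 + 7*(-2)) - 1*486 = (-2 - 14) - 486 = -16 - 486 = -502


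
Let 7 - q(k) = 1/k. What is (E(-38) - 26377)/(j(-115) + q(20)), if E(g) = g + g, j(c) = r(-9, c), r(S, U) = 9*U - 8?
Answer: 529060/20721 ≈ 25.533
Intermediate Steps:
r(S, U) = -8 + 9*U
j(c) = -8 + 9*c
q(k) = 7 - 1/k
E(g) = 2*g
(E(-38) - 26377)/(j(-115) + q(20)) = (2*(-38) - 26377)/((-8 + 9*(-115)) + (7 - 1/20)) = (-76 - 26377)/((-8 - 1035) + (7 - 1*1/20)) = -26453/(-1043 + (7 - 1/20)) = -26453/(-1043 + 139/20) = -26453/(-20721/20) = -26453*(-20/20721) = 529060/20721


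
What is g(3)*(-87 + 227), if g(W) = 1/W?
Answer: 140/3 ≈ 46.667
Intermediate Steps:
g(3)*(-87 + 227) = (-87 + 227)/3 = (1/3)*140 = 140/3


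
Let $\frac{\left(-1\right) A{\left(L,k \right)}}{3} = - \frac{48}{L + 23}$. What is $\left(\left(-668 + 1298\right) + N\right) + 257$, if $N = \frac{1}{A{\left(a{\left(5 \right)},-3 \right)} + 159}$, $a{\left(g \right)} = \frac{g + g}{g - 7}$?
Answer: $\frac{148130}{167} \approx 887.01$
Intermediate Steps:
$a{\left(g \right)} = \frac{2 g}{-7 + g}$
$A{\left(L,k \right)} = \frac{144}{23 + L}$ ($A{\left(L,k \right)} = - 3 \left(- \frac{48}{L + 23}\right) = - 3 \left(- \frac{48}{23 + L}\right) = \frac{144}{23 + L}$)
$N = \frac{1}{167}$ ($N = \frac{1}{\frac{144}{23 + 2 \cdot 5 \frac{1}{-7 + 5}} + 159} = \frac{1}{\frac{144}{23 + 2 \cdot 5 \frac{1}{-2}} + 159} = \frac{1}{\frac{144}{23 + 2 \cdot 5 \left(- \frac{1}{2}\right)} + 159} = \frac{1}{\frac{144}{23 - 5} + 159} = \frac{1}{\frac{144}{18} + 159} = \frac{1}{144 \cdot \frac{1}{18} + 159} = \frac{1}{8 + 159} = \frac{1}{167} \approx 0.005988$)
$\left(\left(-668 + 1298\right) + N\right) + 257 = \left(\left(-668 + 1298\right) + \frac{1}{167}\right) + 257 = \left(630 + \frac{1}{167}\right) + 257 = \frac{105211}{167} + 257 = \frac{148130}{167}$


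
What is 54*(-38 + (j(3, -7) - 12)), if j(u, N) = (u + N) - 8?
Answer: -3348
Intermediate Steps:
j(u, N) = -8 + N + u (j(u, N) = (N + u) - 8 = -8 + N + u)
54*(-38 + (j(3, -7) - 12)) = 54*(-38 + ((-8 - 7 + 3) - 12)) = 54*(-38 + (-12 - 12)) = 54*(-38 - 24) = 54*(-62) = -3348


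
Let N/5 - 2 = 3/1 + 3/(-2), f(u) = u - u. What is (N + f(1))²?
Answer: 1225/4 ≈ 306.25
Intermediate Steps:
f(u) = 0
N = 35/2 (N = 10 + 5*(3/1 + 3/(-2)) = 10 + 5*(3*1 + 3*(-½)) = 10 + 5*(3 - 3/2) = 10 + 5*(3/2) = 10 + 15/2 = 35/2 ≈ 17.500)
(N + f(1))² = (35/2 + 0)² = (35/2)² = 1225/4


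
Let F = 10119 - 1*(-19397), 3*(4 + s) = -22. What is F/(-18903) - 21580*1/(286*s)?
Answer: 18014743/3534861 ≈ 5.0963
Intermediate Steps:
s = -34/3 (s = -4 + (⅓)*(-22) = -4 - 22/3 = -34/3 ≈ -11.333)
F = 29516 (F = 10119 + 19397 = 29516)
F/(-18903) - 21580*1/(286*s) = 29516/(-18903) - 21580/((-34/3*286)) = 29516*(-1/18903) - 21580/(-9724/3) = -29516/18903 - 21580*(-3/9724) = -29516/18903 + 1245/187 = 18014743/3534861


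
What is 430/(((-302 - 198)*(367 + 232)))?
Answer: -43/29950 ≈ -0.0014357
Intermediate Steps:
430/(((-302 - 198)*(367 + 232))) = 430/((-500*599)) = 430/(-299500) = 430*(-1/299500) = -43/29950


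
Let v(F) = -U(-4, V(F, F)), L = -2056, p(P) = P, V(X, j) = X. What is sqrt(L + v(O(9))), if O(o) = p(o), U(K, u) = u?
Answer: I*sqrt(2065) ≈ 45.442*I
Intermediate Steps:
O(o) = o
v(F) = -F
sqrt(L + v(O(9))) = sqrt(-2056 - 1*9) = sqrt(-2056 - 9) = sqrt(-2065) = I*sqrt(2065)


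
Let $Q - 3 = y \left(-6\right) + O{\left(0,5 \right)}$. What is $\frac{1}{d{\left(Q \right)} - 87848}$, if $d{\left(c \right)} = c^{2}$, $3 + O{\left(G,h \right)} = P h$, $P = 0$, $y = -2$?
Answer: $- \frac{1}{87704} \approx -1.1402 \cdot 10^{-5}$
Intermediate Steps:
$O{\left(G,h \right)} = -3$ ($O{\left(G,h \right)} = -3 + 0 h = -3 + 0 = -3$)
$Q = 12$ ($Q = 3 - -9 = 3 + \left(12 - 3\right) = 3 + 9 = 12$)
$\frac{1}{d{\left(Q \right)} - 87848} = \frac{1}{12^{2} - 87848} = \frac{1}{144 - 87848} = \frac{1}{-87704} = - \frac{1}{87704}$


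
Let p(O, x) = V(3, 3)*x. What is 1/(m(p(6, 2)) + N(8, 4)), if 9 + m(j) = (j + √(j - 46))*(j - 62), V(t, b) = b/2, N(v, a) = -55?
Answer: I/(-241*I + 59*√43) ≈ -0.00116 + 0.0018622*I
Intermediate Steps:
V(t, b) = b/2 (V(t, b) = b*(½) = b/2)
p(O, x) = 3*x/2 (p(O, x) = ((½)*3)*x = 3*x/2)
m(j) = -9 + (-62 + j)*(j + √(-46 + j)) (m(j) = -9 + (j + √(j - 46))*(j - 62) = -9 + (j + √(-46 + j))*(-62 + j) = -9 + (-62 + j)*(j + √(-46 + j)))
1/(m(p(6, 2)) + N(8, 4)) = 1/((-9 + ((3/2)*2)² - 93*2 - 62*√(-46 + (3/2)*2) + ((3/2)*2)*√(-46 + (3/2)*2)) - 55) = 1/((-9 + 3² - 62*3 - 62*√(-46 + 3) + 3*√(-46 + 3)) - 55) = 1/((-9 + 9 - 186 - 62*I*√43 + 3*√(-43)) - 55) = 1/((-9 + 9 - 186 - 62*I*√43 + 3*(I*√43)) - 55) = 1/((-9 + 9 - 186 - 62*I*√43 + 3*I*√43) - 55) = 1/((-186 - 59*I*√43) - 55) = 1/(-241 - 59*I*√43)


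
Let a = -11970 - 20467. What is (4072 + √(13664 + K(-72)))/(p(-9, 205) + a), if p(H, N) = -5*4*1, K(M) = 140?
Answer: -4072/32457 - 2*√3451/32457 ≈ -0.12908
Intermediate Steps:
a = -32437
p(H, N) = -20 (p(H, N) = -20*1 = -20)
(4072 + √(13664 + K(-72)))/(p(-9, 205) + a) = (4072 + √(13664 + 140))/(-20 - 32437) = (4072 + √13804)/(-32457) = (4072 + 2*√3451)*(-1/32457) = -4072/32457 - 2*√3451/32457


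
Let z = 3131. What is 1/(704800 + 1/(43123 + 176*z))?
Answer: 594179/418777359201 ≈ 1.4188e-6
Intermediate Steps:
1/(704800 + 1/(43123 + 176*z)) = 1/(704800 + 1/(43123 + 176*3131)) = 1/(704800 + 1/(43123 + 551056)) = 1/(704800 + 1/594179) = 1/(418777359201/594179) = 594179/418777359201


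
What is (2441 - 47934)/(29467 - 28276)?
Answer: -45493/1191 ≈ -38.197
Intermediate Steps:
(2441 - 47934)/(29467 - 28276) = -45493/1191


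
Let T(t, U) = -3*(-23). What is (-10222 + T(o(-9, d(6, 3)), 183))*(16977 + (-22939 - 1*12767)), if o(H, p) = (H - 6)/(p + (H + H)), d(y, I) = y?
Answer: 190155537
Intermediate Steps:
o(H, p) = (-6 + H)/(p + 2*H)
T(t, U) = 69
(-10222 + T(o(-9, d(6, 3)), 183))*(16977 + (-22939 - 1*12767)) = (-10222 + 69)*(16977 + (-22939 - 1*12767)) = -10153*(16977 + (-22939 - 12767)) = -10153*(16977 - 35706) = -10153*(-18729) = 190155537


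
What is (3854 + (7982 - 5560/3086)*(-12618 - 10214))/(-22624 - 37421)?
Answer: 56226930470/18529887 ≈ 3034.4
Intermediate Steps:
(3854 + (7982 - 5560/3086)*(-12618 - 10214))/(-22624 - 37421) = (3854 + (7982 - 5560*1/3086)*(-22832))/(-60045) = (3854 + (7982 - 2780/1543)*(-22832))*(-1/60045) = (3854 + (12313446/1543)*(-22832))*(-1/60045) = (3854 - 281140599072/1543)*(-1/60045) = -281134652350/1543*(-1/60045) = 56226930470/18529887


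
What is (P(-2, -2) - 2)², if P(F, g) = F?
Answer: 16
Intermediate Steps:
(P(-2, -2) - 2)² = (-2 - 2)² = (-4)² = 16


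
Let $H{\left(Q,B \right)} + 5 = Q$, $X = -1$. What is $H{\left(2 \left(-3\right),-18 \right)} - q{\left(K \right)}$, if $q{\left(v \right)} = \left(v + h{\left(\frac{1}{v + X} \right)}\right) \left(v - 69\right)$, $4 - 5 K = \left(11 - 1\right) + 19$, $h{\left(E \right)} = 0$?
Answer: $-381$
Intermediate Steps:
$H{\left(Q,B \right)} = -5 + Q$
$K = -5$ ($K = \frac{4}{5} - \frac{\left(11 - 1\right) + 19}{5} = \frac{4}{5} - \frac{10 + 19}{5} = \frac{4}{5} - \frac{29}{5} = -5$)
$q{\left(v \right)} = v \left(-69 + v\right)$ ($q{\left(v \right)} = \left(v + 0\right) \left(v - 69\right) = v \left(-69 + v\right)$)
$H{\left(2 \left(-3\right),-18 \right)} - q{\left(K \right)} = \left(-5 + 2 \left(-3\right)\right) - - 5 \left(-69 - 5\right) = \left(-5 - 6\right) - \left(-5\right) \left(-74\right) = -11 - 370 = -381$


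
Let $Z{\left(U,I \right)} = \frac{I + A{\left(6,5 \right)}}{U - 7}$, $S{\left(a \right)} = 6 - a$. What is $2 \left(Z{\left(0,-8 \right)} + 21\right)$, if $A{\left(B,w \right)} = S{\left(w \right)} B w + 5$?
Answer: $\frac{240}{7} \approx 34.286$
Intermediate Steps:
$A{\left(B,w \right)} = 5 + B w \left(6 - w\right)$ ($A{\left(B,w \right)} = \left(6 - w\right) B w + 5 = B \left(6 - w\right) w + 5 = B w \left(6 - w\right) + 5 = 5 + B w \left(6 - w\right)$)
$Z{\left(U,I \right)} = \frac{35 + I}{-7 + U}$ ($Z{\left(U,I \right)} = \frac{I - \left(-5 + 6 \cdot 5 \left(-6 + 5\right)\right)}{U - 7} = \frac{I - \left(-5 + 6 \cdot 5 \left(-1\right)\right)}{-7 + U} = \frac{I + \left(5 + 30\right)}{-7 + U} = \frac{I + 35}{-7 + U} = \frac{35 + I}{-7 + U}$)
$2 \left(Z{\left(0,-8 \right)} + 21\right) = 2 \left(\frac{35 - 8}{-7 + 0} + 21\right) = 2 \left(\frac{1}{-7} \cdot 27 + 21\right) = 2 \left(\left(- \frac{1}{7}\right) 27 + 21\right) = 2 \left(- \frac{27}{7} + 21\right) = 2 \cdot \frac{120}{7} = \frac{240}{7}$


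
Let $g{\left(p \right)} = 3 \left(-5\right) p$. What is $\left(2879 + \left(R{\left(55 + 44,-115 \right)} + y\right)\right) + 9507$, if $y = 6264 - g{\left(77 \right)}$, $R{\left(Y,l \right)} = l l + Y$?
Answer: $33129$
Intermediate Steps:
$g{\left(p \right)} = - 15 p$
$R{\left(Y,l \right)} = Y + l^{2}$ ($R{\left(Y,l \right)} = l^{2} + Y = Y + l^{2}$)
$y = 7419$ ($y = 6264 - \left(-15\right) 77 = 6264 - -1155 = 6264 + 1155 = 7419$)
$\left(2879 + \left(R{\left(55 + 44,-115 \right)} + y\right)\right) + 9507 = \left(2879 + \left(\left(\left(55 + 44\right) + \left(-115\right)^{2}\right) + 7419\right)\right) + 9507 = \left(2879 + \left(\left(99 + 13225\right) + 7419\right)\right) + 9507 = \left(2879 + \left(13324 + 7419\right)\right) + 9507 = \left(2879 + 20743\right) + 9507 = 23622 + 9507 = 33129$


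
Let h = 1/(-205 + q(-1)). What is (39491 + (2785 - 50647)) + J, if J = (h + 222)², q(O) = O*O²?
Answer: 1736092605/42436 ≈ 40911.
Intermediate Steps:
q(O) = O³
h = -1/206 (h = 1/(-205 + (-1)³) = 1/(-205 - 1) = 1/(-206) = -1/206 ≈ -0.0048544)
J = 2091324361/42436 (J = (-1/206 + 222)² = (45731/206)² = 2091324361/42436 ≈ 49282.)
(39491 + (2785 - 50647)) + J = (39491 + (2785 - 50647)) + 2091324361/42436 = (39491 - 47862) + 2091324361/42436 = -8371 + 2091324361/42436 = 1736092605/42436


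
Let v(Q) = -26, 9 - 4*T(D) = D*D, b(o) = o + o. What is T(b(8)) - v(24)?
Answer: -143/4 ≈ -35.750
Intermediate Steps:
b(o) = 2*o
T(D) = 9/4 - D²/4 (T(D) = 9/4 - D*D/4 = 9/4 - D²/4)
T(b(8)) - v(24) = (9/4 - (2*8)²/4) - 1*(-26) = (9/4 - ¼*16²) + 26 = (9/4 - ¼*256) + 26 = (9/4 - 64) + 26 = -247/4 + 26 = -143/4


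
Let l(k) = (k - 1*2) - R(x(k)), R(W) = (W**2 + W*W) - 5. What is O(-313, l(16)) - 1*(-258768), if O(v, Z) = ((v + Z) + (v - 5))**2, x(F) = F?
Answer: 1522144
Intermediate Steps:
R(W) = -5 + 2*W**2 (R(W) = (W**2 + W**2) - 5 = 2*W**2 - 5 = -5 + 2*W**2)
l(k) = 3 + k - 2*k**2 (l(k) = (k - 1*2) - (-5 + 2*k**2) = (k - 2) + (5 - 2*k**2) = (-2 + k) + (5 - 2*k**2) = 3 + k - 2*k**2)
O(v, Z) = (-5 + Z + 2*v)**2 (O(v, Z) = ((Z + v) + (-5 + v))**2 = (-5 + Z + 2*v)**2)
O(-313, l(16)) - 1*(-258768) = (-5 + (3 + 16 - 2*16**2) + 2*(-313))**2 - 1*(-258768) = (-5 + (3 + 16 - 2*256) - 626)**2 + 258768 = (-5 + (3 + 16 - 512) - 626)**2 + 258768 = (-5 - 493 - 626)**2 + 258768 = (-1124)**2 + 258768 = 1263376 + 258768 = 1522144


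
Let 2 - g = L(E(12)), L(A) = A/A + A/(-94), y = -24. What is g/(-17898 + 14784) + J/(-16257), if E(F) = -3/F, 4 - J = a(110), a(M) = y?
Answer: -1440021/704990224 ≈ -0.0020426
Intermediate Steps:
a(M) = -24
J = 28 (J = 4 - 1*(-24) = 4 + 24 = 28)
L(A) = 1 - A/94 (L(A) = 1 + A*(-1/94) = 1 - A/94)
g = 375/376 (g = 2 - (1 - (-3)/(94*12)) = 2 - (1 - 1/94*(-¼)) = 2 - (1 + 1/376) = 2 - 1*377/376 = 2 - 377/376 = 375/376 ≈ 0.99734)
g/(-17898 + 14784) + J/(-16257) = 375/(376*(-17898 + 14784)) + 28/(-16257) = (375/376)/(-3114) + 28*(-1/16257) = (375/376)*(-1/3114) - 28/16257 = -125/390288 - 28/16257 = -1440021/704990224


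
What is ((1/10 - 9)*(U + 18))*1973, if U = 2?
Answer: -351194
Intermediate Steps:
((1/10 - 9)*(U + 18))*1973 = ((1/10 - 9)*(2 + 18))*1973 = ((1/10 - 9)*20)*1973 = -89/10*20*1973 = -178*1973 = -351194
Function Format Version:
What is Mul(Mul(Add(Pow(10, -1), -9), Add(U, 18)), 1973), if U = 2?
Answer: -351194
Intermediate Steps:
Mul(Mul(Add(Pow(10, -1), -9), Add(U, 18)), 1973) = Mul(Mul(Add(Pow(10, -1), -9), Add(2, 18)), 1973) = Mul(Mul(Add(Rational(1, 10), -9), 20), 1973) = Mul(Mul(Rational(-89, 10), 20), 1973) = Mul(-178, 1973) = -351194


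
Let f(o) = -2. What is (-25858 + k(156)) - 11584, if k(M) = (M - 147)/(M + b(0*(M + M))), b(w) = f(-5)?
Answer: -5766059/154 ≈ -37442.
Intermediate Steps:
b(w) = -2
k(M) = (-147 + M)/(-2 + M) (k(M) = (M - 147)/(M - 2) = (-147 + M)/(-2 + M))
(-25858 + k(156)) - 11584 = (-25858 + (-147 + 156)/(-2 + 156)) - 11584 = (-25858 + 9/154) - 11584 = -3982123/154 - 11584 = -5766059/154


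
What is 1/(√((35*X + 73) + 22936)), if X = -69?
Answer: √20594/20594 ≈ 0.0069683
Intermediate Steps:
1/(√((35*X + 73) + 22936)) = 1/(√((35*(-69) + 73) + 22936)) = 1/(√((-2415 + 73) + 22936)) = 1/(√(-2342 + 22936)) = 1/(√20594) = √20594/20594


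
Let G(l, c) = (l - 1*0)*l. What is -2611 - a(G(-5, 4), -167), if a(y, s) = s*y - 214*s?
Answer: -34174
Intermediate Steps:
G(l, c) = l**2 (G(l, c) = (l + 0)*l = l*l = l**2)
a(y, s) = -214*s + s*y
-2611 - a(G(-5, 4), -167) = -2611 - (-167)*(-214 + (-5)**2) = -2611 - (-167)*(-214 + 25) = -2611 - (-167)*(-189) = -2611 - 1*31563 = -2611 - 31563 = -34174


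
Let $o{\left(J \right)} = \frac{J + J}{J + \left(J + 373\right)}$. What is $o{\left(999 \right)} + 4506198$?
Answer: $\frac{10684197456}{2371} \approx 4.5062 \cdot 10^{6}$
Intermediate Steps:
$o{\left(J \right)} = \frac{2 J}{373 + 2 J}$ ($o{\left(J \right)} = \frac{2 J}{J + \left(373 + J\right)} = \frac{2 J}{373 + 2 J}$)
$o{\left(999 \right)} + 4506198 = 2 \cdot 999 \frac{1}{373 + 2 \cdot 999} + 4506198 = 2 \cdot 999 \frac{1}{373 + 1998} + 4506198 = 2 \cdot 999 \cdot \frac{1}{2371} + 4506198 = \frac{1998}{2371} + 4506198 = \frac{10684197456}{2371}$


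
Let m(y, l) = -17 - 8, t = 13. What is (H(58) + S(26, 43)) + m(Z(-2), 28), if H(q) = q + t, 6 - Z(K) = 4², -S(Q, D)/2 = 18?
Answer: 10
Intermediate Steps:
S(Q, D) = -36 (S(Q, D) = -2*18 = -36)
Z(K) = -10 (Z(K) = 6 - 1*4² = 6 - 1*16 = 6 - 16 = -10)
m(y, l) = -25
H(q) = 13 + q (H(q) = q + 13 = 13 + q)
(H(58) + S(26, 43)) + m(Z(-2), 28) = ((13 + 58) - 36) - 25 = (71 - 36) - 25 = 35 - 25 = 10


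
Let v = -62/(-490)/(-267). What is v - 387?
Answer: -25315636/65415 ≈ -387.00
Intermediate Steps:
v = -31/65415 (v = -62*(-1/490)*(-1/267) = (31/245)*(-1/267) = -31/65415 ≈ -0.00047390)
v - 387 = -31/65415 - 387 = -25315636/65415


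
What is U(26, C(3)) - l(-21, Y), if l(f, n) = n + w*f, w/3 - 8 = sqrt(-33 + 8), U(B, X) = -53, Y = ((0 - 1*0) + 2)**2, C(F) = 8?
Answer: 447 + 315*I ≈ 447.0 + 315.0*I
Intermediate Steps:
Y = 4 (Y = ((0 + 0) + 2)**2 = (0 + 2)**2 = 2**2 = 4)
w = 24 + 15*I (w = 24 + 3*sqrt(-33 + 8) = 24 + 3*sqrt(-25) = 24 + 3*(5*I) = 24 + 15*I ≈ 24.0 + 15.0*I)
l(f, n) = n + f*(24 + 15*I) (l(f, n) = n + (24 + 15*I)*f = n + f*(24 + 15*I))
U(26, C(3)) - l(-21, Y) = -53 - (4 - 21*(24 + 15*I)) = -53 - (4 + (-504 - 315*I)) = -53 - (-500 - 315*I) = -53 + (500 + 315*I) = 447 + 315*I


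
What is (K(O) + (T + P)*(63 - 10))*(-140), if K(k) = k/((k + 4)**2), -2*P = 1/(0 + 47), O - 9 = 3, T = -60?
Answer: 334844825/752 ≈ 4.4527e+5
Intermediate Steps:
O = 12 (O = 9 + 3 = 12)
P = -1/94 (P = -1/(2*(0 + 47)) = -1/2/47 = -1/2*1/47 = -1/94 ≈ -0.010638)
K(k) = k/(4 + k)**2 (K(k) = k/((4 + k)**2) = k/(4 + k)**2)
(K(O) + (T + P)*(63 - 10))*(-140) = (12/(4 + 12)**2 + (-60 - 1/94)*(63 - 10))*(-140) = (12/16**2 - 5641/94*53)*(-140) = (12*(1/256) - 298973/94)*(-140) = (3/64 - 298973/94)*(-140) = -9566995/3008*(-140) = 334844825/752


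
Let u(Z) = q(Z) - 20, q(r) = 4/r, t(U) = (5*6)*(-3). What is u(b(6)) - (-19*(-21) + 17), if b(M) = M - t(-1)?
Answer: -10463/24 ≈ -435.96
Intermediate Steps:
t(U) = -90 (t(U) = 30*(-3) = -90)
b(M) = 90 + M (b(M) = M - 1*(-90) = M + 90 = 90 + M)
u(Z) = -20 + 4/Z (u(Z) = 4/Z - 20 = -20 + 4/Z)
u(b(6)) - (-19*(-21) + 17) = (-20 + 4/(90 + 6)) - (-19*(-21) + 17) = (-20 + 4/96) - (399 + 17) = (-20 + 4*(1/96)) - 1*416 = (-20 + 1/24) - 416 = -479/24 - 416 = -10463/24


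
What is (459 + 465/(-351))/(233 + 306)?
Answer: 4868/5733 ≈ 0.84912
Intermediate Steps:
(459 + 465/(-351))/(233 + 306) = (459 + 465*(-1/351))/539 = (459 - 155/117)*(1/539) = (53548/117)*(1/539) = 4868/5733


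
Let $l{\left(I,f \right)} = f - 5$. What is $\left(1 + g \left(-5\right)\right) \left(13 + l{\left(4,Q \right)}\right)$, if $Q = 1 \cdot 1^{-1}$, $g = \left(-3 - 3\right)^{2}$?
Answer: $-1611$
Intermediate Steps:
$g = 36$ ($g = \left(-6\right)^{2} = 36$)
$Q = 1$ ($Q = 1 \cdot 1 = 1$)
$l{\left(I,f \right)} = -5 + f$
$\left(1 + g \left(-5\right)\right) \left(13 + l{\left(4,Q \right)}\right) = \left(1 + 36 \left(-5\right)\right) \left(13 + \left(-5 + 1\right)\right) = \left(1 - 180\right) \left(13 - 4\right) = \left(-179\right) 9 = -1611$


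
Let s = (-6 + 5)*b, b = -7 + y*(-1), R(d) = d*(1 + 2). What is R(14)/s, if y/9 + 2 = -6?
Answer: -42/65 ≈ -0.64615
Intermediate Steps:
y = -72 (y = -18 + 9*(-6) = -18 - 54 = -72)
R(d) = 3*d (R(d) = d*3 = 3*d)
b = 65 (b = -7 - 72*(-1) = -7 + 72 = 65)
s = -65 (s = (-6 + 5)*65 = -1*65 = -65)
R(14)/s = (3*14)/(-65) = 42*(-1/65) = -42/65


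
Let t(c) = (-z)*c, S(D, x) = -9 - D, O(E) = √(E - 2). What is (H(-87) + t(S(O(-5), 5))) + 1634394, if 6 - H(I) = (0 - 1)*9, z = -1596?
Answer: 1620045 - 1596*I*√7 ≈ 1.62e+6 - 4222.6*I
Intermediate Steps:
O(E) = √(-2 + E)
H(I) = 15 (H(I) = 6 - (0 - 1)*9 = 6 - (-1)*9 = 6 - 1*(-9) = 6 + 9 = 15)
t(c) = 1596*c (t(c) = (-1*(-1596))*c = 1596*c)
(H(-87) + t(S(O(-5), 5))) + 1634394 = (15 + 1596*(-9 - √(-2 - 5))) + 1634394 = (15 + 1596*(-9 - √(-7))) + 1634394 = (15 + 1596*(-9 - I*√7)) + 1634394 = (15 + (-14364 - 1596*I*√7)) + 1634394 = (-14349 - 1596*I*√7) + 1634394 = 1620045 - 1596*I*√7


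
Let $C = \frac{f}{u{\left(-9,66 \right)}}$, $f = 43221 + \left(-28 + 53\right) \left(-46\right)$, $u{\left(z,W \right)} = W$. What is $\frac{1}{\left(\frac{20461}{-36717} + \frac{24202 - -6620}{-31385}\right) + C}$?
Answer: $\frac{8450662330}{5373776768389} \approx 0.0015726$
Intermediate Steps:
$f = 42071$ ($f = 43221 + 25 \left(-46\right) = 43221 - 1150 = 42071$)
$C = \frac{42071}{66} \approx 637.44$
$\frac{1}{\left(\frac{20461}{-36717} + \frac{24202 - -6620}{-31385}\right) + C} = \frac{1}{\left(\frac{20461}{-36717} + \frac{24202 - -6620}{-31385}\right) + \frac{42071}{66}} = \frac{1}{\left(20461 \left(- \frac{1}{36717}\right) + \left(24202 + 6620\right) \left(- \frac{1}{31385}\right)\right) + \frac{42071}{66}} = \frac{1}{\left(- \frac{20461}{36717} + 30822 \left(- \frac{1}{31385}\right)\right) + \frac{42071}{66}} = \frac{1}{\left(- \frac{20461}{36717} - \frac{30822}{31385}\right) + \frac{42071}{66}} = \frac{1}{- \frac{1773859859}{1152363045} + \frac{42071}{66}} = \frac{1}{\frac{5373776768389}{8450662330}} = \frac{8450662330}{5373776768389}$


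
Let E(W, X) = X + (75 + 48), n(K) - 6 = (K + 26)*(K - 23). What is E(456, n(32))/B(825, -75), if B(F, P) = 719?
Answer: 651/719 ≈ 0.90542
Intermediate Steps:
n(K) = 6 + (-23 + K)*(26 + K) (n(K) = 6 + (K + 26)*(K - 23) = 6 + (26 + K)*(-23 + K) = 6 + (-23 + K)*(26 + K))
E(W, X) = 123 + X (E(W, X) = X + 123 = 123 + X)
E(456, n(32))/B(825, -75) = (123 + (-592 + 32² + 3*32))/719 = (123 + (-592 + 1024 + 96))*(1/719) = (123 + 528)*(1/719) = 651*(1/719) = 651/719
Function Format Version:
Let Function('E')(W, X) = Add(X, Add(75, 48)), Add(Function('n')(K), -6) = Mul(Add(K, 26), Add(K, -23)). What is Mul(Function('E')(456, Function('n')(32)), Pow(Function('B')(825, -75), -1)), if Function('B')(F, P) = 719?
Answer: Rational(651, 719) ≈ 0.90542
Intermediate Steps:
Function('n')(K) = Add(6, Mul(Add(-23, K), Add(26, K))) (Function('n')(K) = Add(6, Mul(Add(K, 26), Add(K, -23))) = Add(6, Mul(Add(26, K), Add(-23, K))) = Add(6, Mul(Add(-23, K), Add(26, K))))
Function('E')(W, X) = Add(123, X) (Function('E')(W, X) = Add(X, 123) = Add(123, X))
Mul(Function('E')(456, Function('n')(32)), Pow(Function('B')(825, -75), -1)) = Mul(Add(123, Add(-592, Pow(32, 2), Mul(3, 32))), Pow(719, -1)) = Mul(Add(123, Add(-592, 1024, 96)), Rational(1, 719)) = Mul(Add(123, 528), Rational(1, 719)) = Mul(651, Rational(1, 719)) = Rational(651, 719)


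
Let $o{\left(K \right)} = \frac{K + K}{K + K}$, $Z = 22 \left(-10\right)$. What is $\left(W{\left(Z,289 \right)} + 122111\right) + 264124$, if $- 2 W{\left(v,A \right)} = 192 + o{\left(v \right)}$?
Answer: $\frac{772277}{2} \approx 3.8614 \cdot 10^{5}$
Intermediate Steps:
$Z = -220$
$o{\left(K \right)} = 1$ ($o{\left(K \right)} = \frac{2 K}{2 K} = 2 K \frac{1}{2 K} = 1$)
$W{\left(v,A \right)} = - \frac{193}{2}$ ($W{\left(v,A \right)} = - \frac{192 + 1}{2} = \left(- \frac{1}{2}\right) 193 = - \frac{193}{2}$)
$\left(W{\left(Z,289 \right)} + 122111\right) + 264124 = \left(- \frac{193}{2} + 122111\right) + 264124 = \frac{244029}{2} + 264124 = \frac{772277}{2}$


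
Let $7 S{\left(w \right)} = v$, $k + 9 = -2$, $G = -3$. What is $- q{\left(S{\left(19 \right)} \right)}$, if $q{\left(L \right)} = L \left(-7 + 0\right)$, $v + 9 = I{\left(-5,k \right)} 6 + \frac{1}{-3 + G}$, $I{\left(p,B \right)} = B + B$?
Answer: $- \frac{847}{6} \approx -141.17$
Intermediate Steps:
$k = -11$ ($k = -9 - 2 = -11$)
$I{\left(p,B \right)} = 2 B$
$v = - \frac{847}{6}$ ($v = -9 + \left(2 \left(-11\right) 6 + \frac{1}{-3 - 3}\right) = -9 + \left(\left(-22\right) 6 + \frac{1}{-6}\right) = -9 - \frac{793}{6} = - \frac{847}{6} \approx -141.17$)
$S{\left(w \right)} = - \frac{121}{6}$ ($S{\left(w \right)} = \frac{1}{7} \left(- \frac{847}{6}\right) = - \frac{121}{6}$)
$q{\left(L \right)} = - 7 L$ ($q{\left(L \right)} = L \left(-7\right) = - 7 L$)
$- q{\left(S{\left(19 \right)} \right)} = - \frac{\left(-7\right) \left(-121\right)}{6} = \left(-1\right) \frac{847}{6} = - \frac{847}{6}$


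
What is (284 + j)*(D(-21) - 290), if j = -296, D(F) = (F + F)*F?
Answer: -7104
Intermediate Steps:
D(F) = 2*F² (D(F) = (2*F)*F = 2*F²)
(284 + j)*(D(-21) - 290) = (284 - 296)*(2*(-21)² - 290) = -12*(2*441 - 290) = -12*(882 - 290) = -12*592 = -7104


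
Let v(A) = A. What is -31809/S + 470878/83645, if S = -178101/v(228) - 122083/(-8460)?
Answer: 121426717831271/2577136493515 ≈ 47.117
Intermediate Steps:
S = -30810407/40185 (S = -178101/228 - 122083/(-8460) = -178101*1/228 - 122083*(-1/8460) = -59367/76 + 122083/8460 = -30810407/40185 ≈ -766.71)
-31809/S + 470878/83645 = -31809/(-30810407/40185) + 470878/83645 = -31809*(-40185/30810407) + 470878*(1/83645) = 1278244665/30810407 + 470878/83645 = 121426717831271/2577136493515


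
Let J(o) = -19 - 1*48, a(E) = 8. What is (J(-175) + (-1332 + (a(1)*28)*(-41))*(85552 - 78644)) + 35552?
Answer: -72609043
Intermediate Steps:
J(o) = -67 (J(o) = -19 - 48 = -67)
(J(-175) + (-1332 + (a(1)*28)*(-41))*(85552 - 78644)) + 35552 = (-67 + (-1332 + (8*28)*(-41))*(85552 - 78644)) + 35552 = (-67 + (-1332 + 224*(-41))*6908) + 35552 = (-67 + (-1332 - 9184)*6908) + 35552 = (-67 - 10516*6908) + 35552 = (-67 - 72644528) + 35552 = -72644595 + 35552 = -72609043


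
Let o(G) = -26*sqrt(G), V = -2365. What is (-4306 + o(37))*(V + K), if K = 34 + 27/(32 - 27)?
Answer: 50070168/5 + 302328*sqrt(37)/5 ≈ 1.0382e+7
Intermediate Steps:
K = 197/5 (K = 34 + 27/5 = 197/5 ≈ 39.400)
(-4306 + o(37))*(V + K) = (-4306 - 26*sqrt(37))*(-2365 + 197/5) = (-4306 - 26*sqrt(37))*(-11628/5) = 50070168/5 + 302328*sqrt(37)/5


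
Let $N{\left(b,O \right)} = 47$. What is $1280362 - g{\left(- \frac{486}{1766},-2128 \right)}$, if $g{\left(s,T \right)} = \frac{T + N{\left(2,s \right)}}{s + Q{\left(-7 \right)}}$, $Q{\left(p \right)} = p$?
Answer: $\frac{8223207965}{6424} \approx 1.2801 \cdot 10^{6}$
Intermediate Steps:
$g{\left(s,T \right)} = \frac{47 + T}{-7 + s}$ ($g{\left(s,T \right)} = \frac{T + 47}{s - 7} = \frac{47 + T}{-7 + s}$)
$1280362 - g{\left(- \frac{486}{1766},-2128 \right)} = 1280362 - \frac{47 - 2128}{-7 - \frac{486}{1766}} = 1280362 - \frac{1}{-7 - \frac{243}{883}} \left(-2081\right) = 1280362 - \frac{1}{- \frac{6424}{883}} \left(-2081\right) = 1280362 - \left(- \frac{883}{6424}\right) \left(-2081\right) = 1280362 - \frac{1837523}{6424} = \frac{8223207965}{6424}$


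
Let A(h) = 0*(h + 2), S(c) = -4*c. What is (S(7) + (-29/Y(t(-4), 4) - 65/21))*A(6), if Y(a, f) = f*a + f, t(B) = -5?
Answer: 0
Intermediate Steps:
A(h) = 0 (A(h) = 0*(2 + h) = 0)
Y(a, f) = f + a*f (Y(a, f) = a*f + f = f + a*f)
(S(7) + (-29/Y(t(-4), 4) - 65/21))*A(6) = (-4*7 + (-29*1/(4*(1 - 5)) - 65/21))*0 = (-28 + (-29/(4*(-4)) - 65*1/21))*0 = (-28 + (-29/(-16) - 65/21))*0 = (-28 + (-29*(-1/16) - 65/21))*0 = (-28 + (29/16 - 65/21))*0 = (-28 - 431/336)*0 = -9839/336*0 = 0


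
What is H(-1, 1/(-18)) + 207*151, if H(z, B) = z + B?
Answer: 562607/18 ≈ 31256.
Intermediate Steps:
H(z, B) = B + z
H(-1, 1/(-18)) + 207*151 = (1/(-18) - 1) + 207*151 = (-1/18 - 1) + 31257 = -19/18 + 31257 = 562607/18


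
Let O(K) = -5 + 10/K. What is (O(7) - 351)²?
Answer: 6160324/49 ≈ 1.2572e+5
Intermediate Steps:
(O(7) - 351)² = ((-5 + 10/7) - 351)² = (-25/7 - 351)² = (-2482/7)² = 6160324/49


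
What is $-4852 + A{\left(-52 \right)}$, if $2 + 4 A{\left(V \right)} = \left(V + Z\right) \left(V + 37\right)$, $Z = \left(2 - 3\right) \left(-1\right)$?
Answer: $- \frac{18645}{4} \approx -4661.3$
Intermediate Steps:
$Z = 1$ ($Z = \left(-1\right) \left(-1\right) = 1$)
$A{\left(V \right)} = - \frac{1}{2} + \frac{\left(1 + V\right) \left(37 + V\right)}{4}$ ($A{\left(V \right)} = - \frac{1}{2} + \frac{\left(V + 1\right) \left(V + 37\right)}{4} = - \frac{1}{2} + \frac{\left(1 + V\right) \left(37 + V\right)}{4}$)
$-4852 + A{\left(-52 \right)} = -4852 + \left(\frac{35}{4} + \frac{\left(-52\right)^{2}}{4} + \frac{19}{2} \left(-52\right)\right) = -4852 + \left(\frac{35}{4} + \frac{1}{4} \cdot 2704 - 494\right) = -4852 + \left(\frac{35}{4} + 676 - 494\right) = -4852 + \frac{763}{4} = - \frac{18645}{4}$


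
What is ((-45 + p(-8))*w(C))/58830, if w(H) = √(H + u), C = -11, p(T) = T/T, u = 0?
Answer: -22*I*√11/29415 ≈ -0.0024806*I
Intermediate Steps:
p(T) = 1
w(H) = √H (w(H) = √(H + 0) = √H)
((-45 + p(-8))*w(C))/58830 = ((-45 + 1)*√(-11))/58830 = -44*I*√11*(1/58830) = -22*I*√11/29415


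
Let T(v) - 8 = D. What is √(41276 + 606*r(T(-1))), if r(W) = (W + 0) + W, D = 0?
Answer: 2*√12743 ≈ 225.77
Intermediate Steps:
T(v) = 8 (T(v) = 8 + 0 = 8)
r(W) = 2*W (r(W) = W + W = 2*W)
√(41276 + 606*r(T(-1))) = √(41276 + 606*(2*8)) = √(41276 + 606*16) = √(41276 + 9696) = √50972 = 2*√12743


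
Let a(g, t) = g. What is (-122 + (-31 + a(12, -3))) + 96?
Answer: -45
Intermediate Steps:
(-122 + (-31 + a(12, -3))) + 96 = (-122 + (-31 + 12)) + 96 = (-122 - 19) + 96 = -141 + 96 = -45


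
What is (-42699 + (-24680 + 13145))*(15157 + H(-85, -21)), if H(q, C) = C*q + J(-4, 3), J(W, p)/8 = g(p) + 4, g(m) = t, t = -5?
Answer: -918398556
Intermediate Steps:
g(m) = -5
J(W, p) = -8 (J(W, p) = 8*(-5 + 4) = 8*(-1) = -8)
H(q, C) = -8 + C*q (H(q, C) = C*q - 8 = -8 + C*q)
(-42699 + (-24680 + 13145))*(15157 + H(-85, -21)) = (-42699 + (-24680 + 13145))*(15157 + (-8 - 21*(-85))) = (-42699 - 11535)*(15157 + (-8 + 1785)) = -54234*(15157 + 1777) = -54234*16934 = -918398556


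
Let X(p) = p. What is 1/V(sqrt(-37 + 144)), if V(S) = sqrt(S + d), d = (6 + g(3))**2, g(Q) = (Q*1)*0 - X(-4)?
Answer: 1/sqrt(100 + sqrt(107)) ≈ 0.095197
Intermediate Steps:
g(Q) = 4 (g(Q) = (Q*1)*0 - 1*(-4) = Q*0 + 4 = 0 + 4 = 4)
d = 100 (d = (6 + 4)**2 = 10**2 = 100)
V(S) = sqrt(100 + S) (V(S) = sqrt(S + 100) = sqrt(100 + S))
1/V(sqrt(-37 + 144)) = 1/(sqrt(100 + sqrt(-37 + 144))) = 1/(sqrt(100 + sqrt(107))) = 1/sqrt(100 + sqrt(107))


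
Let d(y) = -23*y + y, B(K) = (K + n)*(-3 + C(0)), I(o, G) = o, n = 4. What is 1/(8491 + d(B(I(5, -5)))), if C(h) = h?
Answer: 1/9085 ≈ 0.00011007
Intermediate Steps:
B(K) = -12 - 3*K (B(K) = (K + 4)*(-3 + 0) = (4 + K)*(-3) = -12 - 3*K)
d(y) = -22*y
1/(8491 + d(B(I(5, -5)))) = 1/(8491 - 22*(-12 - 3*5)) = 1/(8491 - 22*(-12 - 15)) = 1/(8491 - 22*(-27)) = 1/(8491 + 594) = 1/9085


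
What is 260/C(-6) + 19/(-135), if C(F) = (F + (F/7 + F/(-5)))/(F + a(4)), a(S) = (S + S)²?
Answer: -3958709/1485 ≈ -2665.8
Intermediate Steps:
a(S) = 4*S² (a(S) = (2*S)² = 4*S²)
C(F) = 33*F/(35*(64 + F)) (C(F) = (F + (F/7 + F/(-5)))/(F + 4*4²) = (F + (F*(⅐) + F*(-⅕)))/(F + 4*16) = (F + (F/7 - F/5))/(F + 64) = (F - 2*F/35)/(64 + F) = (33*F/35)/(64 + F) = 33*F/(35*(64 + F)))
260/C(-6) + 19/(-135) = 260/(((33/35)*(-6)/(64 - 6))) + 19/(-135) = 260/(((33/35)*(-6)/58)) + 19*(-1/135) = 260/(((33/35)*(-6)*(1/58))) - 19/135 = 260/(-99/1015) - 19/135 = 260*(-1015/99) - 19/135 = -263900/99 - 19/135 = -3958709/1485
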